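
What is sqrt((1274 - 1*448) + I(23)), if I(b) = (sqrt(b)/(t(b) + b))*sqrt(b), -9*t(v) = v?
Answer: sqrt(13234)/4 ≈ 28.760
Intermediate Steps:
t(v) = -v/9
I(b) = 9/8 (I(b) = (sqrt(b)/(-b/9 + b))*sqrt(b) = (sqrt(b)/((8*b/9)))*sqrt(b) = ((9/(8*b))*sqrt(b))*sqrt(b) = (9/(8*sqrt(b)))*sqrt(b) = 9/8)
sqrt((1274 - 1*448) + I(23)) = sqrt((1274 - 1*448) + 9/8) = sqrt((1274 - 448) + 9/8) = sqrt(826 + 9/8) = sqrt(6617/8) = sqrt(13234)/4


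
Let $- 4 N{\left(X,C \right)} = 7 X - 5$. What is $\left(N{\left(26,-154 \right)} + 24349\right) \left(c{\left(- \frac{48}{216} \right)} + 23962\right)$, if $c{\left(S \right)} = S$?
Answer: $\frac{5241465166}{9} \approx 5.8238 \cdot 10^{8}$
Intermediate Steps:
$N{\left(X,C \right)} = \frac{5}{4} - \frac{7 X}{4}$ ($N{\left(X,C \right)} = - \frac{7 X - 5}{4} = - \frac{-5 + 7 X}{4} = \frac{5}{4} - \frac{7 X}{4}$)
$\left(N{\left(26,-154 \right)} + 24349\right) \left(c{\left(- \frac{48}{216} \right)} + 23962\right) = \left(\left(\frac{5}{4} - \frac{91}{2}\right) + 24349\right) \left(- \frac{48}{216} + 23962\right) = \left(\left(\frac{5}{4} - \frac{91}{2}\right) + 24349\right) \left(\left(-48\right) \frac{1}{216} + 23962\right) = \left(- \frac{177}{4} + 24349\right) \left(- \frac{2}{9} + 23962\right) = \frac{97219}{4} \cdot \frac{215656}{9} = \frac{5241465166}{9}$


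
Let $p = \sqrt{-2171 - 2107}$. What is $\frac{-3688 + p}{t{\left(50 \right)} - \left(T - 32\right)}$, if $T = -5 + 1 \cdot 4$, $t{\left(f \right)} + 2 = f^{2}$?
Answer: $- \frac{3688}{2531} + \frac{i \sqrt{4278}}{2531} \approx -1.4571 + 0.025842 i$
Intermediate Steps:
$t{\left(f \right)} = -2 + f^{2}$
$p = i \sqrt{4278}$ ($p = \sqrt{-4278} = i \sqrt{4278} \approx 65.406 i$)
$T = -1$ ($T = -5 + 4 = -1$)
$\frac{-3688 + p}{t{\left(50 \right)} - \left(T - 32\right)} = \frac{-3688 + i \sqrt{4278}}{\left(-2 + 50^{2}\right) - \left(-1 - 32\right)} = \frac{-3688 + i \sqrt{4278}}{\left(-2 + 2500\right) - -33} = \frac{-3688 + i \sqrt{4278}}{2498 + 33} = \frac{-3688 + i \sqrt{4278}}{2531} = \left(-3688 + i \sqrt{4278}\right) \frac{1}{2531} = - \frac{3688}{2531} + \frac{i \sqrt{4278}}{2531}$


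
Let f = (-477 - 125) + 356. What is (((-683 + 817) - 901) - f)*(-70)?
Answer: 36470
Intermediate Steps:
f = -246 (f = -602 + 356 = -246)
(((-683 + 817) - 901) - f)*(-70) = (((-683 + 817) - 901) - 1*(-246))*(-70) = ((134 - 901) + 246)*(-70) = (-767 + 246)*(-70) = -521*(-70) = 36470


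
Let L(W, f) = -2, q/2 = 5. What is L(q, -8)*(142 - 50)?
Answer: -184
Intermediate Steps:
q = 10 (q = 2*5 = 10)
L(q, -8)*(142 - 50) = -2*(142 - 50) = -2*92 = -184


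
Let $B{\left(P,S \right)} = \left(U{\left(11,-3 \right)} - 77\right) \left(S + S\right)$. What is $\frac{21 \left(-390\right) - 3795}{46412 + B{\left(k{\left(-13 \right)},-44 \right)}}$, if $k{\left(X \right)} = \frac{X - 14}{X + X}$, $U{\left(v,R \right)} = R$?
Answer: $- \frac{11985}{53452} \approx -0.22422$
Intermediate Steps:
$k{\left(X \right)} = \frac{-14 + X}{2 X}$
$B{\left(P,S \right)} = - 160 S$ ($B{\left(P,S \right)} = \left(-3 - 77\right) \left(S + S\right) = - 80 \cdot 2 S = - 160 S$)
$\frac{21 \left(-390\right) - 3795}{46412 + B{\left(k{\left(-13 \right)},-44 \right)}} = \frac{21 \left(-390\right) - 3795}{46412 - -7040} = \frac{-8190 - 3795}{46412 + 7040} = - \frac{11985}{53452}$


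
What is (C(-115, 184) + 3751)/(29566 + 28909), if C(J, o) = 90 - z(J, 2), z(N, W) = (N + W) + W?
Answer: 3952/58475 ≈ 0.067584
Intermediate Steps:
z(N, W) = N + 2*W
C(J, o) = 86 - J (C(J, o) = 90 - (J + 2*2) = 90 - (J + 4) = 90 - (4 + J) = 90 + (-4 - J) = 86 - J)
(C(-115, 184) + 3751)/(29566 + 28909) = ((86 - 1*(-115)) + 3751)/(29566 + 28909) = ((86 + 115) + 3751)/58475 = (201 + 3751)*(1/58475) = 3952*(1/58475) = 3952/58475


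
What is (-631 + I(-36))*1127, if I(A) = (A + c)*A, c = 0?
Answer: 749455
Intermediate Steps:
I(A) = A**2 (I(A) = (A + 0)*A = A*A = A**2)
(-631 + I(-36))*1127 = (-631 + (-36)**2)*1127 = (-631 + 1296)*1127 = 665*1127 = 749455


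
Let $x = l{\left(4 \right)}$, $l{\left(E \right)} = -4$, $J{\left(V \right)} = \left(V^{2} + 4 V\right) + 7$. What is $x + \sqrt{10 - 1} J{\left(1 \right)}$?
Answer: $32$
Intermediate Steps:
$J{\left(V \right)} = 7 + V^{2} + 4 V$
$x = -4$
$x + \sqrt{10 - 1} J{\left(1 \right)} = -4 + \sqrt{10 - 1} \left(7 + 1^{2} + 4 \cdot 1\right) = -4 + \sqrt{9} \left(7 + 1 + 4\right) = -4 + 3 \cdot 12 = -4 + 36 = 32$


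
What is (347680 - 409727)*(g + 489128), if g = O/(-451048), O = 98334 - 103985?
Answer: -13688822281244365/451048 ≈ -3.0349e+10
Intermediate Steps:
O = -5651
g = 5651/451048 (g = -5651/(-451048) = -5651*(-1/451048) = 5651/451048 ≈ 0.012529)
(347680 - 409727)*(g + 489128) = (347680 - 409727)*(5651/451048 + 489128) = -62047*220620211795/451048 = -13688822281244365/451048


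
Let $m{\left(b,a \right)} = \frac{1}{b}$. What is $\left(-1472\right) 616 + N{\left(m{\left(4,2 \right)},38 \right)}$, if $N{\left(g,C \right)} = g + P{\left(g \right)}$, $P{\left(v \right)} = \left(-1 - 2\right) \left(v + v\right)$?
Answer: $- \frac{3627013}{4} \approx -9.0675 \cdot 10^{5}$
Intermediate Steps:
$P{\left(v \right)} = - 6 v$ ($P{\left(v \right)} = - 3 \cdot 2 v = - 6 v$)
$N{\left(g,C \right)} = - 5 g$ ($N{\left(g,C \right)} = g - 6 g = - 5 g$)
$\left(-1472\right) 616 + N{\left(m{\left(4,2 \right)},38 \right)} = \left(-1472\right) 616 - \frac{5}{4} = -906752 - \frac{5}{4} = - \frac{3627013}{4}$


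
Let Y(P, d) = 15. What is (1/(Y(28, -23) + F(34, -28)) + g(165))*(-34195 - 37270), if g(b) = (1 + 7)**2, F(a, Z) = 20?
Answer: -32030613/7 ≈ -4.5758e+6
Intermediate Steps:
g(b) = 64 (g(b) = 8**2 = 64)
(1/(Y(28, -23) + F(34, -28)) + g(165))*(-34195 - 37270) = (1/(15 + 20) + 64)*(-34195 - 37270) = (1/35 + 64)*(-71465) = (2241/35)*(-71465) = -32030613/7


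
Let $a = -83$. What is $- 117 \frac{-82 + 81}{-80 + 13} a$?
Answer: $\frac{9711}{67} \approx 144.94$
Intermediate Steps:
$- 117 \frac{-82 + 81}{-80 + 13} a = - 117 \frac{-82 + 81}{-80 + 13} \left(-83\right) = - 117 \left(- \frac{1}{-67}\right) \left(-83\right) = - 117 \left(\left(-1\right) \left(- \frac{1}{67}\right)\right) \left(-83\right) = \left(-117\right) \frac{1}{67} \left(-83\right) = \left(- \frac{117}{67}\right) \left(-83\right) = \frac{9711}{67}$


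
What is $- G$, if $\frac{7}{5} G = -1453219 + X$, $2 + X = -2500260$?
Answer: $2823915$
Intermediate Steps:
$X = -2500262$ ($X = -2 - 2500260 = -2500262$)
$G = -2823915$ ($G = \frac{5 \left(-1453219 - 2500262\right)}{7} = \frac{5}{7} \left(-3953481\right) = -2823915$)
$- G = \left(-1\right) \left(-2823915\right) = 2823915$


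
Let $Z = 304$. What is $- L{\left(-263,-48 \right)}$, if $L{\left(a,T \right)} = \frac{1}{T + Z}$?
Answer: $- \frac{1}{256} \approx -0.0039063$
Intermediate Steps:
$L{\left(a,T \right)} = \frac{1}{304 + T}$ ($L{\left(a,T \right)} = \frac{1}{T + 304} = \frac{1}{304 + T}$)
$- L{\left(-263,-48 \right)} = - \frac{1}{304 - 48} = - \frac{1}{256}$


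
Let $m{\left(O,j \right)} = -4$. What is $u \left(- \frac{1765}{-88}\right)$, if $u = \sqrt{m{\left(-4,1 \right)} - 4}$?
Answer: $\frac{1765 i \sqrt{2}}{44} \approx 56.729 i$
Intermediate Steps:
$u = 2 i \sqrt{2}$ ($u = \sqrt{-4 - 4} = \sqrt{-8} = 2 i \sqrt{2} \approx 2.8284 i$)
$u \left(- \frac{1765}{-88}\right) = 2 i \sqrt{2} \left(- \frac{1765}{-88}\right) = 2 i \sqrt{2} \left(\left(-1765\right) \left(- \frac{1}{88}\right)\right) = 2 i \sqrt{2} \cdot \frac{1765}{88} = \frac{1765 i \sqrt{2}}{44}$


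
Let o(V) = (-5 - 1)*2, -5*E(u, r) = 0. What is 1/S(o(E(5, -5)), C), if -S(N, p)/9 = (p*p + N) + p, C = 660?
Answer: -1/3926232 ≈ -2.5470e-7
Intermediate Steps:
E(u, r) = 0 (E(u, r) = -1/5*0 = 0)
o(V) = -12 (o(V) = -6*2 = -12)
S(N, p) = -9*N - 9*p - 9*p**2 (S(N, p) = -9*((p*p + N) + p) = -9*((p**2 + N) + p) = -9*((N + p**2) + p) = -9*(N + p + p**2) = -9*N - 9*p - 9*p**2)
1/S(o(E(5, -5)), C) = 1/(-9*(-12) - 9*660 - 9*660**2) = 1/(108 - 5940 - 9*435600) = 1/(108 - 5940 - 3920400) = 1/(-3926232) = -1/3926232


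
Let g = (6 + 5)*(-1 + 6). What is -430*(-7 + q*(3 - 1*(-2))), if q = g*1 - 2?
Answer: -110940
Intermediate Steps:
g = 55 (g = 11*5 = 55)
q = 53 (q = 55*1 - 2 = 55 - 2 = 53)
-430*(-7 + q*(3 - 1*(-2))) = -430*(-7 + 53*(3 - 1*(-2))) = -430*(-7 + 53*(3 + 2)) = -430*(-7 + 53*5) = -430*(-7 + 265) = -430*258 = -110940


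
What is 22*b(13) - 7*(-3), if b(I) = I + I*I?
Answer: 4025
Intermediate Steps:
b(I) = I + I²
22*b(13) - 7*(-3) = 22*(13*(1 + 13)) - 7*(-3) = 22*(13*14) + 21 = 22*182 + 21 = 4004 + 21 = 4025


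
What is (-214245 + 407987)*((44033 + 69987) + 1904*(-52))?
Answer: 2908454904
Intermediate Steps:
(-214245 + 407987)*((44033 + 69987) + 1904*(-52)) = 193742*(114020 - 99008) = 193742*15012 = 2908454904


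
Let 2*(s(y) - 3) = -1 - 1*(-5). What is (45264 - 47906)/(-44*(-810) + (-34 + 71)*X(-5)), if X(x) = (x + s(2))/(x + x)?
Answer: -1321/17820 ≈ -0.074130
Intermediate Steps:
s(y) = 5 (s(y) = 3 + (-1 - 1*(-5))/2 = 3 + (-1 + 5)/2 = 3 + (1/2)*4 = 3 + 2 = 5)
X(x) = (5 + x)/(2*x) (X(x) = (x + 5)/(x + x) = (5 + x)/((2*x)) = (5 + x)*(1/(2*x)) = (5 + x)/(2*x))
(45264 - 47906)/(-44*(-810) + (-34 + 71)*X(-5)) = (45264 - 47906)/(-44*(-810) + (-34 + 71)*((1/2)*(5 - 5)/(-5))) = -2642/(35640 + 37*((1/2)*(-1/5)*0)) = -2642/(35640 + 37*0) = -2642/(35640 + 0) = -2642/35640 = -2642*1/35640 = -1321/17820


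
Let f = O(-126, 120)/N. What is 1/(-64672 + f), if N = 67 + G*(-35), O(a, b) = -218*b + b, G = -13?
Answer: -87/5630804 ≈ -1.5451e-5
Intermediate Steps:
O(a, b) = -217*b
N = 522 (N = 67 - 13*(-35) = 67 + 455 = 522)
f = -4340/87 (f = -217*120/522 = -26040*1/522 = -4340/87 ≈ -49.885)
1/(-64672 + f) = 1/(-64672 - 4340/87) = 1/(-5630804/87) = -87/5630804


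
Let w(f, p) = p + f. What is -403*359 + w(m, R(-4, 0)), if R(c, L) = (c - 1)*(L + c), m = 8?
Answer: -144649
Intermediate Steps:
R(c, L) = (-1 + c)*(L + c)
w(f, p) = f + p
-403*359 + w(m, R(-4, 0)) = -403*359 + (8 + ((-4)² - 1*0 - 1*(-4) + 0*(-4))) = -144677 + (8 + (16 + 0 + 4 + 0)) = -144677 + (8 + 20) = -144677 + 28 = -144649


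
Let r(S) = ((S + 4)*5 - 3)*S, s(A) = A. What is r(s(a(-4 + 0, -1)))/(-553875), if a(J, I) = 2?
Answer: -18/184625 ≈ -9.7495e-5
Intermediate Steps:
r(S) = S*(17 + 5*S) (r(S) = ((4 + S)*5 - 3)*S = ((20 + 5*S) - 3)*S = (17 + 5*S)*S = S*(17 + 5*S))
r(s(a(-4 + 0, -1)))/(-553875) = (2*(17 + 5*2))/(-553875) = (2*(17 + 10))*(-1/553875) = (2*27)*(-1/553875) = 54*(-1/553875) = -18/184625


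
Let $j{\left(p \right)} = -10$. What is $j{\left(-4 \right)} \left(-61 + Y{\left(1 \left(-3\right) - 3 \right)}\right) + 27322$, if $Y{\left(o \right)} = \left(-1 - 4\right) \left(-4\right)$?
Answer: $27732$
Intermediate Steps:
$Y{\left(o \right)} = 20$ ($Y{\left(o \right)} = \left(-5\right) \left(-4\right) = 20$)
$j{\left(-4 \right)} \left(-61 + Y{\left(1 \left(-3\right) - 3 \right)}\right) + 27322 = - 10 \left(-61 + 20\right) + 27322 = \left(-10\right) \left(-41\right) + 27322 = 410 + 27322 = 27732$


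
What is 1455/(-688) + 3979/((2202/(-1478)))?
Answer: -2024652883/757488 ≈ -2672.9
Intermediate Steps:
1455/(-688) + 3979/((2202/(-1478))) = 1455*(-1/688) + 3979/((2202*(-1/1478))) = -1455/688 + 3979/(-1101/739) = -1455/688 + 3979*(-739/1101) = -1455/688 - 2940481/1101 = -2024652883/757488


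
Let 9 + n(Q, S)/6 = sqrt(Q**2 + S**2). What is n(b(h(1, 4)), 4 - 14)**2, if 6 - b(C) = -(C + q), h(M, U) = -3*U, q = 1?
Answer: 7416 - 3240*sqrt(5) ≈ 171.14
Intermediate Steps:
b(C) = 7 + C (b(C) = 6 - (-1)*(C + 1) = 6 - (-1)*(1 + C) = 6 - (-1 - C) = 6 + (1 + C) = 7 + C)
n(Q, S) = -54 + 6*sqrt(Q**2 + S**2)
n(b(h(1, 4)), 4 - 14)**2 = (-54 + 6*sqrt((7 - 3*4)**2 + (4 - 14)**2))**2 = (-54 + 6*sqrt((7 - 12)**2 + (-10)**2))**2 = (-54 + 6*sqrt((-5)**2 + 100))**2 = (-54 + 6*sqrt(25 + 100))**2 = (-54 + 6*sqrt(125))**2 = (-54 + 6*(5*sqrt(5)))**2 = (-54 + 30*sqrt(5))**2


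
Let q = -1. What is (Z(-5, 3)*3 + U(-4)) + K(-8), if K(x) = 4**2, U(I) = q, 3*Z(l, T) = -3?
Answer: 12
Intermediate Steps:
Z(l, T) = -1 (Z(l, T) = (1/3)*(-3) = -1)
U(I) = -1
K(x) = 16
(Z(-5, 3)*3 + U(-4)) + K(-8) = (-1*3 - 1) + 16 = (-3 - 1) + 16 = -4 + 16 = 12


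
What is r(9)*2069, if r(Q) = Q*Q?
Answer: 167589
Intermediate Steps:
r(Q) = Q**2
r(9)*2069 = 9**2*2069 = 81*2069 = 167589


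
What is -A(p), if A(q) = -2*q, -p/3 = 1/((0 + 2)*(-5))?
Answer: ⅗ ≈ 0.60000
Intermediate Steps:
p = 3/10 (p = -3*(-1/(5*(0 + 2))) = -3/(2*(-5)) = -3/(-10) = -3*(-⅒) = 3/10 ≈ 0.30000)
-A(p) = -(-2)*3/10 = -1*(-⅗) = ⅗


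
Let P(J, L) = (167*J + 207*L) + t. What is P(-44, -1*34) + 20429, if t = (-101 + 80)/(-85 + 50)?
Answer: 30218/5 ≈ 6043.6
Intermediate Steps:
t = 3/5 (t = -21/(-35) = -21*(-1/35) = 3/5 ≈ 0.60000)
P(J, L) = 3/5 + 167*J + 207*L (P(J, L) = (167*J + 207*L) + 3/5 = 3/5 + 167*J + 207*L)
P(-44, -1*34) + 20429 = (3/5 + 167*(-44) + 207*(-1*34)) + 20429 = (3/5 - 7348 + 207*(-34)) + 20429 = (3/5 - 7348 - 7038) + 20429 = -71927/5 + 20429 = 30218/5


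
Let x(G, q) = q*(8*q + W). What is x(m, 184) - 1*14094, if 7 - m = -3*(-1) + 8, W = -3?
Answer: 256202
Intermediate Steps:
m = -4 (m = 7 - (-3*(-1) + 8) = 7 - (3 + 8) = 7 - 1*11 = 7 - 11 = -4)
x(G, q) = q*(-3 + 8*q) (x(G, q) = q*(8*q - 3) = q*(-3 + 8*q))
x(m, 184) - 1*14094 = 184*(-3 + 8*184) - 1*14094 = 184*(-3 + 1472) - 14094 = 184*1469 - 14094 = 270296 - 14094 = 256202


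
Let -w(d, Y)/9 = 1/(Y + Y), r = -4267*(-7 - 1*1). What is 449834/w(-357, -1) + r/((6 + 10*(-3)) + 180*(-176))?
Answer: 1188448627/11889 ≈ 99962.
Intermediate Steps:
r = 34136 (r = -4267*(-7 - 1) = -4267*(-8) = 34136)
w(d, Y) = -9/(2*Y) (w(d, Y) = -9/(Y + Y) = -9*1/(2*Y) = -9/(2*Y))
449834/w(-357, -1) + r/((6 + 10*(-3)) + 180*(-176)) = 449834/((-9/2/(-1))) + 34136/((6 + 10*(-3)) + 180*(-176)) = 449834/((-9/2*(-1))) + 34136/((6 - 30) - 31680) = 449834/(9/2) + 34136/(-24 - 31680) = 449834*(2/9) + 34136/(-31704) = 899668/9 + 34136*(-1/31704) = 899668/9 - 4267/3963 = 1188448627/11889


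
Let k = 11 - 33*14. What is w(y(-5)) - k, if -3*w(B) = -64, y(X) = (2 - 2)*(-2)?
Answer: 1417/3 ≈ 472.33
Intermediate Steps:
y(X) = 0 (y(X) = 0*(-2) = 0)
w(B) = 64/3 (w(B) = -⅓*(-64) = 64/3)
k = -451 (k = 11 - 462 = -451)
w(y(-5)) - k = 64/3 - 1*(-451) = 64/3 + 451 = 1417/3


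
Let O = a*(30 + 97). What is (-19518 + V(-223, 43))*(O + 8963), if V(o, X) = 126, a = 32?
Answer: -252619584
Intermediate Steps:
O = 4064 (O = 32*(30 + 97) = 32*127 = 4064)
(-19518 + V(-223, 43))*(O + 8963) = (-19518 + 126)*(4064 + 8963) = -19392*13027 = -252619584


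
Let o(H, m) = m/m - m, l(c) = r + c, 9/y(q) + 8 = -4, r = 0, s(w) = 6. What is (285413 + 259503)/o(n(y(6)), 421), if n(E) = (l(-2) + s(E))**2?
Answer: -136229/105 ≈ -1297.4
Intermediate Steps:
y(q) = -3/4 (y(q) = 9/(-8 - 4) = 9/(-12) = 9*(-1/12) = -3/4)
l(c) = c (l(c) = 0 + c = c)
n(E) = 16 (n(E) = (-2 + 6)**2 = 4**2 = 16)
o(H, m) = 1 - m
(285413 + 259503)/o(n(y(6)), 421) = (285413 + 259503)/(1 - 1*421) = 544916/(1 - 421) = 544916/(-420) = 544916*(-1/420) = -136229/105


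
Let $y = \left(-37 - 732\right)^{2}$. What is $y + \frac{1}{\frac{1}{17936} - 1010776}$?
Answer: $\frac{10720948165445999}{18129278335} \approx 5.9136 \cdot 10^{5}$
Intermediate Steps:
$y = 591361$ ($y = \left(-769\right)^{2} = 591361$)
$y + \frac{1}{\frac{1}{17936} - 1010776} = 591361 + \frac{1}{\frac{1}{17936} - 1010776} = 591361 + \frac{1}{- \frac{18129278335}{17936}} = 591361 - \frac{17936}{18129278335} = \frac{10720948165445999}{18129278335}$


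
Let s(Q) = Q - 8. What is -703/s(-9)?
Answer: 703/17 ≈ 41.353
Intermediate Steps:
s(Q) = -8 + Q
-703/s(-9) = -703/(-8 - 9) = -703/(-17) = -703*(-1/17) = 703/17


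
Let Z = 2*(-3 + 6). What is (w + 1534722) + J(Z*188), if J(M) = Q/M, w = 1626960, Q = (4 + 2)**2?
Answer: 297198111/94 ≈ 3.1617e+6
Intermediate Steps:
Q = 36 (Q = 6**2 = 36)
Z = 6 (Z = 2*3 = 6)
J(M) = 36/M
(w + 1534722) + J(Z*188) = (1626960 + 1534722) + 36/((6*188)) = 3161682 + 36/1128 = 3161682 + 36*(1/1128) = 3161682 + 3/94 = 297198111/94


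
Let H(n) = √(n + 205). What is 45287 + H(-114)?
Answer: 45287 + √91 ≈ 45297.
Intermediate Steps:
H(n) = √(205 + n)
45287 + H(-114) = 45287 + √(205 - 114) = 45287 + √91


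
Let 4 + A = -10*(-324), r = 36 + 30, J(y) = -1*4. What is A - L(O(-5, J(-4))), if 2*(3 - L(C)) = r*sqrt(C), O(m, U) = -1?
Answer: 3233 + 33*I ≈ 3233.0 + 33.0*I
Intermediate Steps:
J(y) = -4
r = 66
A = 3236 (A = -4 - 10*(-324) = -4 + 3240 = 3236)
L(C) = 3 - 33*sqrt(C)
A - L(O(-5, J(-4))) = 3236 - (3 - 33*I) = 3236 + (-3 + 33*I) = 3233 + 33*I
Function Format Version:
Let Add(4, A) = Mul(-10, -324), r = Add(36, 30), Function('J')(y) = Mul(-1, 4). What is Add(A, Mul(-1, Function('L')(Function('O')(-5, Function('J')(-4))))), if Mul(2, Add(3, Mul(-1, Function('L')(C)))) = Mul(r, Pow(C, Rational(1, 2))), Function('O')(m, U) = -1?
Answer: Add(3233, Mul(33, I)) ≈ Add(3233.0, Mul(33.000, I))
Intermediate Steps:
Function('J')(y) = -4
r = 66
A = 3236 (A = Add(-4, Mul(-10, -324)) = Add(-4, 3240) = 3236)
Function('L')(C) = Add(3, Mul(-33, Pow(C, Rational(1, 2)))) (Function('L')(C) = Add(3, Mul(Rational(-1, 2), Mul(66, Pow(C, Rational(1, 2))))) = Add(3, Mul(-33, Pow(C, Rational(1, 2)))))
Add(A, Mul(-1, Function('L')(Function('O')(-5, Function('J')(-4))))) = Add(3236, Mul(-1, Add(3, Mul(-33, Pow(-1, Rational(1, 2)))))) = Add(3236, Mul(-1, Add(3, Mul(-33, I)))) = Add(3236, Add(-3, Mul(33, I))) = Add(3233, Mul(33, I))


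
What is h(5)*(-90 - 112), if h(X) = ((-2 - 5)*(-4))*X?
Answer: -28280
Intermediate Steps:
h(X) = 28*X (h(X) = (-7*(-4))*X = 28*X)
h(5)*(-90 - 112) = (28*5)*(-90 - 112) = 140*(-202) = -28280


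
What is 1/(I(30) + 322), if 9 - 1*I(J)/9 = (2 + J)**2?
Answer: -1/8813 ≈ -0.00011347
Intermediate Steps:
I(J) = 81 - 9*(2 + J)**2
1/(I(30) + 322) = 1/((81 - 9*(2 + 30)**2) + 322) = 1/((81 - 9*32**2) + 322) = 1/((81 - 9*1024) + 322) = 1/((81 - 9216) + 322) = 1/(-9135 + 322) = 1/(-8813) = -1/8813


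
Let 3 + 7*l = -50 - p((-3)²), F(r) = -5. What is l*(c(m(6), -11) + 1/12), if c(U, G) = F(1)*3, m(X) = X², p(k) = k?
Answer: 5549/42 ≈ 132.12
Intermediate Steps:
c(U, G) = -15 (c(U, G) = -5*3 = -15)
l = -62/7 (l = -3/7 + (-50 - 1*(-3)²)/7 = -3/7 + (-50 - 1*9)/7 = -3/7 + (-50 - 9)/7 = -3/7 + (⅐)*(-59) = -3/7 - 59/7 = -62/7 ≈ -8.8571)
l*(c(m(6), -11) + 1/12) = -62*(-15 + 1/12)/7 = -62/7*(-179/12) = 5549/42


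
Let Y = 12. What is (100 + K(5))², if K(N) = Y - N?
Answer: 11449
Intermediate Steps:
K(N) = 12 - N
(100 + K(5))² = (100 + (12 - 1*5))² = (100 + (12 - 5))² = (100 + 7)² = 107² = 11449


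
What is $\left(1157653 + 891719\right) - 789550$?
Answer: $1259822$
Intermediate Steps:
$\left(1157653 + 891719\right) - 789550 = 2049372 - 789550 = 1259822$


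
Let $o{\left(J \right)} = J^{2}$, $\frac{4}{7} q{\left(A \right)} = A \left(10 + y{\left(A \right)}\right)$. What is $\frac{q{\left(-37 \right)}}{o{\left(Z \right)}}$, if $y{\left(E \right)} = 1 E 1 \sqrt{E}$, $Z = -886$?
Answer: $- \frac{1295}{1569992} + \frac{9583 i \sqrt{37}}{3139984} \approx -0.00082485 + 0.018564 i$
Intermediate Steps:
$y{\left(E \right)} = E^{\frac{3}{2}}$ ($y{\left(E \right)} = E 1 \sqrt{E} = E \sqrt{E} = E^{\frac{3}{2}}$)
$q{\left(A \right)} = \frac{7 A \left(10 + A^{\frac{3}{2}}\right)}{4}$
$\frac{q{\left(-37 \right)}}{o{\left(Z \right)}} = \frac{\frac{7}{4} \left(-37\right) \left(10 + \left(-37\right)^{\frac{3}{2}}\right)}{\left(-886\right)^{2}} = \frac{\frac{7}{4} \left(-37\right) \left(10 - 37 i \sqrt{37}\right)}{784996} = \left(- \frac{1295}{2} + \frac{9583 i \sqrt{37}}{4}\right) \frac{1}{784996} = - \frac{1295}{1569992} + \frac{9583 i \sqrt{37}}{3139984}$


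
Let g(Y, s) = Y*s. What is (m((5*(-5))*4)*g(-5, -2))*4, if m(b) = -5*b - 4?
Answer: 19840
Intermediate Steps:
m(b) = -4 - 5*b
(m((5*(-5))*4)*g(-5, -2))*4 = ((-4 - 5*5*(-5)*4)*(-5*(-2)))*4 = ((-4 - (-125)*4)*10)*4 = ((-4 - 5*(-100))*10)*4 = ((-4 + 500)*10)*4 = (496*10)*4 = 4960*4 = 19840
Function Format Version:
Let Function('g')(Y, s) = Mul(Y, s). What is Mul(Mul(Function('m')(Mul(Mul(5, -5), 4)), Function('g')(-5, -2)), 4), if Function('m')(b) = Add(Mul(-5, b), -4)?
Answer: 19840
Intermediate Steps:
Function('m')(b) = Add(-4, Mul(-5, b))
Mul(Mul(Function('m')(Mul(Mul(5, -5), 4)), Function('g')(-5, -2)), 4) = Mul(Mul(Add(-4, Mul(-5, Mul(Mul(5, -5), 4))), Mul(-5, -2)), 4) = Mul(Mul(Add(-4, Mul(-5, Mul(-25, 4))), 10), 4) = Mul(Mul(Add(-4, Mul(-5, -100)), 10), 4) = Mul(Mul(Add(-4, 500), 10), 4) = Mul(Mul(496, 10), 4) = Mul(4960, 4) = 19840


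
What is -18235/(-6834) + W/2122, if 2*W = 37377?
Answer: 166411879/14501748 ≈ 11.475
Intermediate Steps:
W = 37377/2 (W = (1/2)*37377 = 37377/2 ≈ 18689.)
-18235/(-6834) + W/2122 = -18235/(-6834) + (37377/2)/2122 = -18235*(-1/6834) + (37377/2)*(1/2122) = 18235/6834 + 37377/4244 = 166411879/14501748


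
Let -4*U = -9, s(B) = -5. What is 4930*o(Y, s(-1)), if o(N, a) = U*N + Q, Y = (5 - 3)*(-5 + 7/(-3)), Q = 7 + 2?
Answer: -118320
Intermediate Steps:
U = 9/4 (U = -¼*(-9) = 9/4 ≈ 2.2500)
Q = 9
Y = -44/3 (Y = 2*(-5 + 7*(-⅓)) = 2*(-5 - 7/3) = 2*(-22/3) = -44/3 ≈ -14.667)
o(N, a) = 9 + 9*N/4 (o(N, a) = 9*N/4 + 9 = 9 + 9*N/4)
4930*o(Y, s(-1)) = 4930*(9 + (9/4)*(-44/3)) = 4930*(9 - 33) = 4930*(-24) = -118320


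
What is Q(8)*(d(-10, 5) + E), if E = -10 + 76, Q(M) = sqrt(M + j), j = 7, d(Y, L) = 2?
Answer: 68*sqrt(15) ≈ 263.36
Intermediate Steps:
Q(M) = sqrt(7 + M) (Q(M) = sqrt(M + 7) = sqrt(7 + M))
E = 66
Q(8)*(d(-10, 5) + E) = sqrt(7 + 8)*(2 + 66) = sqrt(15)*68 = 68*sqrt(15)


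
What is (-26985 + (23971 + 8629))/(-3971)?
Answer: -5615/3971 ≈ -1.4140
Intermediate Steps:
(-26985 + (23971 + 8629))/(-3971) = (-26985 + 32600)*(-1/3971) = 5615*(-1/3971) = -5615/3971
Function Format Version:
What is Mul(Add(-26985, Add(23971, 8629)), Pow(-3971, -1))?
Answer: Rational(-5615, 3971) ≈ -1.4140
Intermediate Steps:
Mul(Add(-26985, Add(23971, 8629)), Pow(-3971, -1)) = Mul(Add(-26985, 32600), Rational(-1, 3971)) = Mul(5615, Rational(-1, 3971)) = Rational(-5615, 3971)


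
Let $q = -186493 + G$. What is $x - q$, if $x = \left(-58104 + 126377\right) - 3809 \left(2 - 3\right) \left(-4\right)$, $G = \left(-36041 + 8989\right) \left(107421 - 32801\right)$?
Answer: $2018859770$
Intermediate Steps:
$G = -2018620240$ ($G = \left(-27052\right) 74620 = -2018620240$)
$x = 53037$ ($x = 68273 - 3809 \left(\left(-1\right) \left(-4\right)\right) = 68273 - 15236 = 53037$)
$q = -2018806733$ ($q = -186493 - 2018620240 = -2018806733$)
$x - q = 53037 - -2018806733 = 53037 + 2018806733 = 2018859770$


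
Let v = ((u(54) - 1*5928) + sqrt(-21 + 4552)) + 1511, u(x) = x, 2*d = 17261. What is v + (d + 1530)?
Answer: 11595/2 + sqrt(4531) ≈ 5864.8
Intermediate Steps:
d = 17261/2 (d = (1/2)*17261 = 17261/2 ≈ 8630.5)
v = -4363 + sqrt(4531) (v = ((54 - 1*5928) + sqrt(-21 + 4552)) + 1511 = ((54 - 5928) + sqrt(4531)) + 1511 = (-5874 + sqrt(4531)) + 1511 = -4363 + sqrt(4531) ≈ -4295.7)
v + (d + 1530) = (-4363 + sqrt(4531)) + (17261/2 + 1530) = (-4363 + sqrt(4531)) + 20321/2 = 11595/2 + sqrt(4531)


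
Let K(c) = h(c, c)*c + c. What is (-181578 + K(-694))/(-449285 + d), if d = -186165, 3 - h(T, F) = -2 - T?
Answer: -147947/317725 ≈ -0.46564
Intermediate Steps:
h(T, F) = 5 + T (h(T, F) = 3 - (-2 - T) = 3 + (2 + T) = 5 + T)
K(c) = c + c*(5 + c) (K(c) = (5 + c)*c + c = c*(5 + c) + c = c + c*(5 + c))
(-181578 + K(-694))/(-449285 + d) = (-181578 - 694*(6 - 694))/(-449285 - 186165) = (-181578 - 694*(-688))/(-635450) = (-181578 + 477472)*(-1/635450) = 295894*(-1/635450) = -147947/317725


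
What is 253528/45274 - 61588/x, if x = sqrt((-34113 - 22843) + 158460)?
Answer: 126764/22637 - 15397*sqrt(1586)/3172 ≈ -187.71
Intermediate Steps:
x = 8*sqrt(1586) (x = sqrt(-56956 + 158460) = sqrt(101504) = 8*sqrt(1586) ≈ 318.60)
253528/45274 - 61588/x = 253528/45274 - 61588*sqrt(1586)/12688 = 253528*(1/45274) - 15397*sqrt(1586)/3172 = 126764/22637 - 15397*sqrt(1586)/3172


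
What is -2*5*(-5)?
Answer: 50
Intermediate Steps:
-2*5*(-5) = -10*(-5) = 50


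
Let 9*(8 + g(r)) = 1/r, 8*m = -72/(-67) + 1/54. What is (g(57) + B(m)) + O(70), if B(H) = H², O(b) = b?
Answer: 987203776651/15917347584 ≈ 62.021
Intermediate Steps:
m = 3955/28944 (m = (-72/(-67) + 1/54)/8 = (-72*(-1/67) + 1*(1/54))/8 = (72/67 + 1/54)/8 = (⅛)*(3955/3618) = 3955/28944 ≈ 0.13664)
g(r) = -8 + 1/(9*r)
(g(57) + B(m)) + O(70) = ((-8 + (⅑)/57) + (3955/28944)²) + 70 = ((-8 + (⅑)*(1/57)) + 15642025/837755136) + 70 = ((-8 + 1/513) + 15642025/837755136) + 70 = (-4103/513 + 15642025/837755136) + 70 = -127010554229/15917347584 + 70 = 987203776651/15917347584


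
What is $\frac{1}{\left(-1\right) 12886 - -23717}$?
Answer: $\frac{1}{10831} \approx 9.2328 \cdot 10^{-5}$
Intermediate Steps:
$\frac{1}{\left(-1\right) 12886 - -23717} = \frac{1}{-12886 + 23717} = \frac{1}{10831}$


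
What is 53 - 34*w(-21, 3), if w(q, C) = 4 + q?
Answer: 631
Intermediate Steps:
53 - 34*w(-21, 3) = 53 - 34*(4 - 21) = 53 - 34*(-17) = 53 + 578 = 631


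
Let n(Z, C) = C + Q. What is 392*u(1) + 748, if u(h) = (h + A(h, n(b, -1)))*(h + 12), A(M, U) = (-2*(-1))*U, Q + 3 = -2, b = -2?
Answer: -55308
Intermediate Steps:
Q = -5 (Q = -3 - 2 = -5)
n(Z, C) = -5 + C (n(Z, C) = C - 5 = -5 + C)
A(M, U) = 2*U
u(h) = (-12 + h)*(12 + h) (u(h) = (h + 2*(-5 - 1))*(h + 12) = (h + 2*(-6))*(12 + h) = (h - 12)*(12 + h) = (-12 + h)*(12 + h))
392*u(1) + 748 = 392*(-144 + 1**2) + 748 = 392*(-144 + 1) + 748 = 392*(-143) + 748 = -56056 + 748 = -55308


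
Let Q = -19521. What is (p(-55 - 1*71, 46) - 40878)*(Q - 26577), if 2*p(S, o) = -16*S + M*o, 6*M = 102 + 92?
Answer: 1803645714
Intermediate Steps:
M = 97/3 (M = (102 + 92)/6 = (⅙)*194 = 97/3 ≈ 32.333)
p(S, o) = -8*S + 97*o/6 (p(S, o) = (-16*S + 97*o/3)/2 = -8*S + 97*o/6)
(p(-55 - 1*71, 46) - 40878)*(Q - 26577) = ((-8*(-55 - 1*71) + (97/6)*46) - 40878)*(-19521 - 26577) = ((-8*(-55 - 71) + 2231/3) - 40878)*(-46098) = ((-8*(-126) + 2231/3) - 40878)*(-46098) = ((1008 + 2231/3) - 40878)*(-46098) = (5255/3 - 40878)*(-46098) = -117379/3*(-46098) = 1803645714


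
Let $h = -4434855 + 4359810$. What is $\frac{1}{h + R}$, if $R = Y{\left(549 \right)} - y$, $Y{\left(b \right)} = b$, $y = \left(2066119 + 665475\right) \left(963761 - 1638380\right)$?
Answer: $\frac{1}{1842785138190} \approx 5.4266 \cdot 10^{-13}$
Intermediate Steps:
$y = -1842785212686$ ($y = 2731594 \left(-674619\right) = -1842785212686$)
$h = -75045$
$R = 1842785213235$ ($R = 549 - -1842785212686 = 549 + 1842785212686 = 1842785213235$)
$\frac{1}{h + R} = \frac{1}{-75045 + 1842785213235} = \frac{1}{1842785138190}$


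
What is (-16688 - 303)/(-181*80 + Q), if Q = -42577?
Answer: 1307/4389 ≈ 0.29779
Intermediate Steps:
(-16688 - 303)/(-181*80 + Q) = (-16688 - 303)/(-181*80 - 42577) = -16991/(-14480 - 42577) = -16991/(-57057) = -16991*(-1/57057) = 1307/4389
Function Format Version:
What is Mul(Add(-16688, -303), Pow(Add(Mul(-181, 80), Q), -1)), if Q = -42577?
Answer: Rational(1307, 4389) ≈ 0.29779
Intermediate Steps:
Mul(Add(-16688, -303), Pow(Add(Mul(-181, 80), Q), -1)) = Mul(Add(-16688, -303), Pow(Add(Mul(-181, 80), -42577), -1)) = Mul(-16991, Pow(Add(-14480, -42577), -1)) = Mul(-16991, Pow(-57057, -1)) = Mul(-16991, Rational(-1, 57057)) = Rational(1307, 4389)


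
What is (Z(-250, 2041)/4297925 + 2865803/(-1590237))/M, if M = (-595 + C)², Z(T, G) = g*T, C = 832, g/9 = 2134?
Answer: -798101172571/15355974065285601 ≈ -5.1973e-5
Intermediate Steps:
g = 19206 (g = 9*2134 = 19206)
Z(T, G) = 19206*T
M = 56169 (M = (-595 + 832)² = 237² = 56169)
(Z(-250, 2041)/4297925 + 2865803/(-1590237))/M = ((19206*(-250))/4297925 + 2865803/(-1590237))/56169 = (-4801500*1/4297925 + 2865803*(-1/1590237))*(1/56169) = (-192060/171917 - 2865803/1590237)*(1/56169) = -798101172571/273388774329*1/56169 = -798101172571/15355974065285601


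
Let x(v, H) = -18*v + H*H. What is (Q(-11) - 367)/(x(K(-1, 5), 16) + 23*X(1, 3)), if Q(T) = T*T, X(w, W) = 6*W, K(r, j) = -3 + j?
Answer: -123/317 ≈ -0.38801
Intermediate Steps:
x(v, H) = H² - 18*v (x(v, H) = -18*v + H² = H² - 18*v)
Q(T) = T²
(Q(-11) - 367)/(x(K(-1, 5), 16) + 23*X(1, 3)) = ((-11)² - 367)/((16² - 18*(-3 + 5)) + 23*(6*3)) = (121 - 367)/((256 - 18*2) + 23*18) = -246/((256 - 36) + 414) = -246/(220 + 414) = -246/634 = -246*1/634 = -123/317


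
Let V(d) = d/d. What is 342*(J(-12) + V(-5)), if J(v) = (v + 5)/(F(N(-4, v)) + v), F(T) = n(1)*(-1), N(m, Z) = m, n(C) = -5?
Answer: 684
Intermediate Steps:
V(d) = 1
F(T) = 5 (F(T) = -5*(-1) = 5)
J(v) = 1 (J(v) = (v + 5)/(5 + v) = (5 + v)/(5 + v) = 1)
342*(J(-12) + V(-5)) = 342*(1 + 1) = 342*2 = 684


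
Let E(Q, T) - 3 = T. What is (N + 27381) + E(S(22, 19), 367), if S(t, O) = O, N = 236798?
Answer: 264549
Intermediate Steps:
E(Q, T) = 3 + T
(N + 27381) + E(S(22, 19), 367) = (236798 + 27381) + (3 + 367) = 264179 + 370 = 264549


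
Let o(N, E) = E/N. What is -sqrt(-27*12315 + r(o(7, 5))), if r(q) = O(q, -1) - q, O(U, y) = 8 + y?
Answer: -I*sqrt(16292437)/7 ≈ -576.63*I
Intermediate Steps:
r(q) = 7 - q (r(q) = (8 - 1) - q = 7 - q)
-sqrt(-27*12315 + r(o(7, 5))) = -sqrt(-27*12315 + (7 - 5/7)) = -sqrt(-332505 + (7 - 5/7)) = -sqrt(-332505 + 44/7) = -sqrt(-2327491/7) = -I*sqrt(16292437)/7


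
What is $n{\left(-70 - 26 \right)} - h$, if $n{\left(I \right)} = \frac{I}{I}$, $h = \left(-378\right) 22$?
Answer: $8317$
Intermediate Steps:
$h = -8316$
$n{\left(I \right)} = 1$
$n{\left(-70 - 26 \right)} - h = 1 - -8316 = 1 + 8316 = 8317$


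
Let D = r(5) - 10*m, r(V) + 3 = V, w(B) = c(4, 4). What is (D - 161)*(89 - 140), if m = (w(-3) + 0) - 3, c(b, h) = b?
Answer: 8619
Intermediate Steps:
w(B) = 4
r(V) = -3 + V
m = 1 (m = (4 + 0) - 3 = 4 - 3 = 1)
D = -8 (D = (-3 + 5) - 10*1 = 2 - 10 = -8)
(D - 161)*(89 - 140) = (-8 - 161)*(89 - 140) = -169*(-51) = 8619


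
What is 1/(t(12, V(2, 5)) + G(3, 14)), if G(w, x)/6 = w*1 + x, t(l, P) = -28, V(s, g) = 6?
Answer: 1/74 ≈ 0.013514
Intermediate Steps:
G(w, x) = 6*w + 6*x (G(w, x) = 6*(w*1 + x) = 6*(w + x) = 6*w + 6*x)
1/(t(12, V(2, 5)) + G(3, 14)) = 1/(-28 + (6*3 + 6*14)) = 1/(-28 + (18 + 84)) = 1/(-28 + 102) = 1/74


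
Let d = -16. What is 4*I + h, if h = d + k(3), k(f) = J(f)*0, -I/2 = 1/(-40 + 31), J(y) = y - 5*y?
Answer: -136/9 ≈ -15.111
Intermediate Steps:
J(y) = -4*y
I = 2/9 (I = -2/(-40 + 31) = -2/(-9) = -2*(-⅑) = 2/9 ≈ 0.22222)
k(f) = 0 (k(f) = -4*f*0 = 0)
h = -16 (h = -16 + 0 = -16)
4*I + h = 4*(2/9) - 16 = 8/9 - 16 = -136/9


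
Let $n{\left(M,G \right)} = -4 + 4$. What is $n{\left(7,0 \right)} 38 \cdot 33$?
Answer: $0$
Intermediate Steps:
$n{\left(M,G \right)} = 0$
$n{\left(7,0 \right)} 38 \cdot 33 = 0 \cdot 38 \cdot 33 = 0 \cdot 33 = 0$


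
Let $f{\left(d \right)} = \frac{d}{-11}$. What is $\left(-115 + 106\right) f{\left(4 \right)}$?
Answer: $\frac{36}{11} \approx 3.2727$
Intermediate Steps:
$f{\left(d \right)} = - \frac{d}{11}$ ($f{\left(d \right)} = d \left(- \frac{1}{11}\right) = - \frac{d}{11}$)
$\left(-115 + 106\right) f{\left(4 \right)} = \left(-115 + 106\right) \left(\left(- \frac{1}{11}\right) 4\right) = \left(-9\right) \left(- \frac{4}{11}\right) = \frac{36}{11}$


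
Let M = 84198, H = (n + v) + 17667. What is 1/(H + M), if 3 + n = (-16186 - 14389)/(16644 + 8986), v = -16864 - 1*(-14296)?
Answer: 5126/508974929 ≈ 1.0071e-5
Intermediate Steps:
v = -2568 (v = -16864 + 14296 = -2568)
n = -21493/5126 (n = -3 + (-16186 - 14389)/(16644 + 8986) = -3 - 30575/25630 = -3 - 30575*1/25630 = -3 - 6115/5126 = -21493/5126 ≈ -4.1929)
H = 77375981/5126 (H = (-21493/5126 - 2568) + 17667 = -13185061/5126 + 17667 = 77375981/5126 ≈ 15095.)
1/(H + M) = 1/(77375981/5126 + 84198) = 1/(508974929/5126) = 5126/508974929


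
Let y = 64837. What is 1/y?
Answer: 1/64837 ≈ 1.5423e-5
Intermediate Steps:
1/y = 1/64837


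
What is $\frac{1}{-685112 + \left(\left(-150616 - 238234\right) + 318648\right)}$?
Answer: $- \frac{1}{755314} \approx -1.324 \cdot 10^{-6}$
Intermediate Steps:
$\frac{1}{-685112 + \left(\left(-150616 - 238234\right) + 318648\right)} = \frac{1}{-685112 + \left(-388850 + 318648\right)} = \frac{1}{-685112 - 70202} = \frac{1}{-755314} = - \frac{1}{755314}$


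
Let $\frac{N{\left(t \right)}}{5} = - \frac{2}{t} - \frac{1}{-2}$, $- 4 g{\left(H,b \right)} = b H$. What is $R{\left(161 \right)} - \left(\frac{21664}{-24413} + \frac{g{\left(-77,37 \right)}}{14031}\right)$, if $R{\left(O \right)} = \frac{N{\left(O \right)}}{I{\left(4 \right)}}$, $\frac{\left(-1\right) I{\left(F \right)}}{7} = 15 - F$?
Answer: $\frac{13673114593793}{16985814163164} \approx 0.80497$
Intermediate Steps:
$I{\left(F \right)} = -105 + 7 F$ ($I{\left(F \right)} = - 7 \left(15 - F\right) = -105 + 7 F$)
$g{\left(H,b \right)} = - \frac{H b}{4}$ ($g{\left(H,b \right)} = - \frac{b H}{4} = - \frac{H b}{4}$)
$N{\left(t \right)} = \frac{5}{2} - \frac{10}{t}$ ($N{\left(t \right)} = 5 \left(- \frac{2}{t} - \frac{1}{-2}\right) = 5 \left(- \frac{2}{t} - - \frac{1}{2}\right) = 5 \left(- \frac{2}{t} + \frac{1}{2}\right) = 5 \left(\frac{1}{2} - \frac{2}{t}\right) = \frac{5}{2} - \frac{10}{t}$)
$R{\left(O \right)} = - \frac{5}{154} + \frac{10}{77 O}$ ($R{\left(O \right)} = \frac{\frac{5}{2} - \frac{10}{O}}{-105 + 7 \cdot 4} = \frac{\frac{5}{2} - \frac{10}{O}}{-105 + 28} = \frac{\frac{5}{2} - \frac{10}{O}}{-77} = \left(\frac{5}{2} - \frac{10}{O}\right) \left(- \frac{1}{77}\right) = - \frac{5}{154} + \frac{10}{77 O}$)
$R{\left(161 \right)} - \left(\frac{21664}{-24413} + \frac{g{\left(-77,37 \right)}}{14031}\right) = \frac{5 \left(4 - 161\right)}{154 \cdot 161} - \left(\frac{21664}{-24413} + \frac{\left(- \frac{1}{4}\right) \left(-77\right) 37}{14031}\right) = \frac{5}{154} \cdot \frac{1}{161} \left(4 - 161\right) - \left(21664 \left(- \frac{1}{24413}\right) + \frac{2849}{4} \cdot \frac{1}{14031}\right) = \frac{5}{154} \cdot \frac{1}{161} \left(-157\right) - \left(- \frac{21664}{24413} + \frac{2849}{56124}\right) = - \frac{785}{24794} - - \frac{1146317699}{1370155212} = - \frac{785}{24794} + \frac{1146317699}{1370155212} = \frac{13673114593793}{16985814163164}$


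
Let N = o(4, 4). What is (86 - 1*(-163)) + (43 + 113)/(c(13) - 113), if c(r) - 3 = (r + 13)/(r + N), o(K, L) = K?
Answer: 114126/461 ≈ 247.56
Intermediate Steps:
N = 4
c(r) = 3 + (13 + r)/(4 + r) (c(r) = 3 + (r + 13)/(r + 4) = 3 + (13 + r)/(4 + r))
(86 - 1*(-163)) + (43 + 113)/(c(13) - 113) = (86 - 1*(-163)) + (43 + 113)/((25 + 4*13)/(4 + 13) - 113) = (86 + 163) + 156/((25 + 52)/17 - 113) = 249 + 156/((1/17)*77 - 113) = 249 + 156/(77/17 - 113) = 249 + 156/(-1844/17) = 249 + 156*(-17/1844) = 249 - 663/461 = 114126/461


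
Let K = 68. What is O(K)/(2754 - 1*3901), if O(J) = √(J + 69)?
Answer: -√137/1147 ≈ -0.010205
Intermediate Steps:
O(J) = √(69 + J)
O(K)/(2754 - 1*3901) = √(69 + 68)/(2754 - 1*3901) = √137/(2754 - 3901) = √137/(-1147) = √137*(-1/1147) = -√137/1147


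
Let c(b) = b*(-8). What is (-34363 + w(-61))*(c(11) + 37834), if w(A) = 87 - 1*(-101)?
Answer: -1289969550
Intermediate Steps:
c(b) = -8*b
w(A) = 188 (w(A) = 87 + 101 = 188)
(-34363 + w(-61))*(c(11) + 37834) = (-34363 + 188)*(-8*11 + 37834) = -34175*(-88 + 37834) = -34175*37746 = -1289969550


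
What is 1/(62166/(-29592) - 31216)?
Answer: -4932/153967673 ≈ -3.2033e-5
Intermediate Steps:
1/(62166/(-29592) - 31216) = 1/(62166*(-1/29592) - 31216) = 1/(-10361/4932 - 31216) = 1/(-153967673/4932) = -4932/153967673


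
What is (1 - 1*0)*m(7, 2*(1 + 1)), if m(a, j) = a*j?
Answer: 28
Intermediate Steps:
(1 - 1*0)*m(7, 2*(1 + 1)) = (1 - 1*0)*(7*(2*(1 + 1))) = (1 + 0)*(7*(2*2)) = 1*(7*4) = 1*28 = 28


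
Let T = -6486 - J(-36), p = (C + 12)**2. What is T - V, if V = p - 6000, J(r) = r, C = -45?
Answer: -1539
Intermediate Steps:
p = 1089 (p = (-45 + 12)**2 = (-33)**2 = 1089)
T = -6450 (T = -6486 - 1*(-36) = -6486 + 36 = -6450)
V = -4911 (V = 1089 - 6000 = -4911)
T - V = -6450 - 1*(-4911) = -6450 + 4911 = -1539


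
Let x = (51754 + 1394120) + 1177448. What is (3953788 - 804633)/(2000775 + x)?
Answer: 3149155/4624097 ≈ 0.68103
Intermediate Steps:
x = 2623322 (x = 1445874 + 1177448 = 2623322)
(3953788 - 804633)/(2000775 + x) = (3953788 - 804633)/(2000775 + 2623322) = 3149155/4624097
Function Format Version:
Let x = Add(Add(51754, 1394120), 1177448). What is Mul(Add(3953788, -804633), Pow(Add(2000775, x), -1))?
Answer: Rational(3149155, 4624097) ≈ 0.68103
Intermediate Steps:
x = 2623322 (x = Add(1445874, 1177448) = 2623322)
Mul(Add(3953788, -804633), Pow(Add(2000775, x), -1)) = Mul(Add(3953788, -804633), Pow(Add(2000775, 2623322), -1)) = Mul(3149155, Pow(4624097, -1)) = Mul(3149155, Rational(1, 4624097)) = Rational(3149155, 4624097)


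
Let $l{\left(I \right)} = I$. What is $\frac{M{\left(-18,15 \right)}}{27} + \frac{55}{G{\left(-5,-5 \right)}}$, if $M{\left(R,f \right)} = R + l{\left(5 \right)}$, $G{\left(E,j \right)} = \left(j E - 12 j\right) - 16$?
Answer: $\frac{196}{621} \approx 0.31562$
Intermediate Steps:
$G{\left(E,j \right)} = -16 - 12 j + E j$ ($G{\left(E,j \right)} = \left(E j - 12 j\right) - 16 = \left(- 12 j + E j\right) - 16 = -16 - 12 j + E j$)
$M{\left(R,f \right)} = 5 + R$ ($M{\left(R,f \right)} = R + 5 = 5 + R$)
$\frac{M{\left(-18,15 \right)}}{27} + \frac{55}{G{\left(-5,-5 \right)}} = \frac{5 - 18}{27} + \frac{55}{-16 - -60 - -25} = \left(-13\right) \frac{1}{27} + \frac{55}{-16 + 60 + 25} = - \frac{13}{27} + \frac{55}{69} = \frac{196}{621}$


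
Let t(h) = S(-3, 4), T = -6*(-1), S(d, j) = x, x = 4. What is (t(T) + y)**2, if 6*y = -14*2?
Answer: 4/9 ≈ 0.44444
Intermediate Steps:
y = -14/3 (y = (-14*2)/6 = (1/6)*(-28) = -14/3 ≈ -4.6667)
S(d, j) = 4
T = 6
t(h) = 4
(t(T) + y)**2 = (4 - 14/3)**2 = (-2/3)**2 = 4/9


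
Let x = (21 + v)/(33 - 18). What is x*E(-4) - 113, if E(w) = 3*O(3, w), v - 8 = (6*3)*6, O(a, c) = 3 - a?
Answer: -113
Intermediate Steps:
v = 116 (v = 8 + (6*3)*6 = 8 + 18*6 = 8 + 108 = 116)
E(w) = 0 (E(w) = 3*(3 - 1*3) = 3*(3 - 3) = 3*0 = 0)
x = 137/15 (x = (21 + 116)/(33 - 18) = 137/15 ≈ 9.1333)
x*E(-4) - 113 = (137/15)*0 - 113 = 0 - 113 = -113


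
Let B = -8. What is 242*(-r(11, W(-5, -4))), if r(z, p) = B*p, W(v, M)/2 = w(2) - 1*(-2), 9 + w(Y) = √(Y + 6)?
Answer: -27104 + 7744*√2 ≈ -16152.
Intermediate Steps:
w(Y) = -9 + √(6 + Y) (w(Y) = -9 + √(Y + 6) = -9 + √(6 + Y))
W(v, M) = -14 + 4*√2 (W(v, M) = 2*((-9 + √(6 + 2)) - 1*(-2)) = 2*((-9 + √8) + 2) = 2*((-9 + 2*√2) + 2) = 2*(-7 + 2*√2) = -14 + 4*√2)
r(z, p) = -8*p
242*(-r(11, W(-5, -4))) = 242*(-(-8)*(-14 + 4*√2)) = 242*(-(112 - 32*√2)) = 242*(-112 + 32*√2) = -27104 + 7744*√2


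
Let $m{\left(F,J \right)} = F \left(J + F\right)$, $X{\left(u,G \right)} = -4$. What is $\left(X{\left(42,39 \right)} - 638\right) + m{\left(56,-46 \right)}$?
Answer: $-82$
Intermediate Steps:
$m{\left(F,J \right)} = F \left(F + J\right)$
$\left(X{\left(42,39 \right)} - 638\right) + m{\left(56,-46 \right)} = \left(-4 - 638\right) + 56 \left(56 - 46\right) = -642 + 56 \cdot 10 = -642 + 560 = -82$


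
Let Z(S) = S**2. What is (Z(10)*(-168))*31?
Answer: -520800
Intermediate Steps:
(Z(10)*(-168))*31 = (10**2*(-168))*31 = (100*(-168))*31 = -16800*31 = -520800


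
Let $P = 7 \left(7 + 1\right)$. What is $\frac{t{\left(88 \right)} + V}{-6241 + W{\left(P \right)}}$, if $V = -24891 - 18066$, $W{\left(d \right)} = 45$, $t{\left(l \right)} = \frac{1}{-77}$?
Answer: $\frac{1653845}{238546} \approx 6.933$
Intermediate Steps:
$t{\left(l \right)} = - \frac{1}{77}$
$P = 56$ ($P = 7 \cdot 8 = 56$)
$V = -42957$ ($V = -24891 - 18066 = -42957$)
$\frac{t{\left(88 \right)} + V}{-6241 + W{\left(P \right)}} = \frac{- \frac{1}{77} - 42957}{-6241 + 45} = - \frac{3307690}{77 \left(-6196\right)} = \left(- \frac{3307690}{77}\right) \left(- \frac{1}{6196}\right) = \frac{1653845}{238546}$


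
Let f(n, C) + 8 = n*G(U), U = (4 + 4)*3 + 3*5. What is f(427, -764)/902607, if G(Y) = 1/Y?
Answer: 115/35201673 ≈ 3.2669e-6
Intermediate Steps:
U = 39 (U = 8*3 + 15 = 24 + 15 = 39)
f(n, C) = -8 + n/39
f(427, -764)/902607 = (-8 + (1/39)*427)/902607 = (-8 + 427/39)*(1/902607) = (115/39)*(1/902607) = 115/35201673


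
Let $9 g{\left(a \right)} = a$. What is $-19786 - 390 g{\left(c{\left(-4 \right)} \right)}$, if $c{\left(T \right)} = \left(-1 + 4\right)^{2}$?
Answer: $-20176$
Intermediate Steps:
$c{\left(T \right)} = 9$ ($c{\left(T \right)} = 3^{2} = 9$)
$g{\left(a \right)} = \frac{a}{9}$
$-19786 - 390 g{\left(c{\left(-4 \right)} \right)} = -19786 - 390 \cdot \frac{1}{9} \cdot 9 = -19786 - 390 \cdot 1 = -19786 - 390 = -20176$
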